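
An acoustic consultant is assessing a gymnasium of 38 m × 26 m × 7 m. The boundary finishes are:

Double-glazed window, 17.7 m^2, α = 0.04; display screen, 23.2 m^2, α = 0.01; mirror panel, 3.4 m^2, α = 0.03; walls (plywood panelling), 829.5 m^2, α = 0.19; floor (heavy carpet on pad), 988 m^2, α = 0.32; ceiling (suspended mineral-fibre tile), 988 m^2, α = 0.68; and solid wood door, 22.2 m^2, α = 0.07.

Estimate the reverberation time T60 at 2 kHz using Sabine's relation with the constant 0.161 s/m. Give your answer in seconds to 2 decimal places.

A = Σ Sᵢαᵢ = 17.7·0.04 + 23.2·0.01 + 3.4·0.03 + 829.5·0.19 + 988·0.32 + 988·0.68 + 22.2·0.07 = 1148.201 sabins.
Volume V = 38 × 26 × 7 = 6916 m³.
T = 0.161 V/A = 0.161·6916/1148.201 = 0.97 s.

0.97 seconds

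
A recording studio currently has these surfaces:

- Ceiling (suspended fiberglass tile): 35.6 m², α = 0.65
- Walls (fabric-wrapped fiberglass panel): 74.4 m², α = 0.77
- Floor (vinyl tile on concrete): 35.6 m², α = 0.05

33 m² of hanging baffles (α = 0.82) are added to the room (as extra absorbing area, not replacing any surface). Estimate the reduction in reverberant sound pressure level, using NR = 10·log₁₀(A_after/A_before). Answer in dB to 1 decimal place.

Equivalent absorption area: A_before = 35.6*0.65 + 74.4*0.77 + 35.6*0.05 = 82.208 m².
Added absorption = 33 × 0.82 = 27.060 sabins.
A_after = 82.208 + 27.060 = 109.268 sabins.
Reduction = 10 log₁₀(A_after/A_before) = 10 log₁₀(1.3292) = 1.2 dB.

1.2 dB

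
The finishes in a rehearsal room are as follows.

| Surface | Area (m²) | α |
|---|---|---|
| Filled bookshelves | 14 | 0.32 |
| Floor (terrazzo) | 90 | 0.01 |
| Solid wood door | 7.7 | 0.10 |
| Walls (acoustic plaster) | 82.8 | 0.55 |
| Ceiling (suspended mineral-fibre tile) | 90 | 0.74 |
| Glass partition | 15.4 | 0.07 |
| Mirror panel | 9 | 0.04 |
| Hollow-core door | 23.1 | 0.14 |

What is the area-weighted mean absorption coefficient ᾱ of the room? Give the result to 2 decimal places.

S = Σ Sᵢ = 14 + 90 + 7.7 + 82.8 + 90 + 15.4 + 9 + 23.1 = 332.0 m².
A = 14·0.32 + 90·0.01 + 7.7·0.10 + 82.8·0.55 + 90·0.74 + 15.4·0.07 + 9·0.04 + 23.1·0.14 = 122.962 sabins.
ᾱ = 122.962 / 332.0 = 0.37.

0.37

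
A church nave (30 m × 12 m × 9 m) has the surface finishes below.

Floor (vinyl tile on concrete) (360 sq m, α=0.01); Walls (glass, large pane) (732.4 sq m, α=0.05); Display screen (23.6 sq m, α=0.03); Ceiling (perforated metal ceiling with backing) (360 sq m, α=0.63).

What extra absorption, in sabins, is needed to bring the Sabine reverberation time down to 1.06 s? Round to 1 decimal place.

Summing Sᵢαᵢ: 3.600 + 36.620 + 0.708 + 226.800 → A₁ = 267.728 sabins.
Target A₂ = 0.161·3240/1.06 = 492.113 sabins (V = 3240 m³).
Shortfall: 492.113 − 267.728 = 224.4 sabins.

224.4 sabins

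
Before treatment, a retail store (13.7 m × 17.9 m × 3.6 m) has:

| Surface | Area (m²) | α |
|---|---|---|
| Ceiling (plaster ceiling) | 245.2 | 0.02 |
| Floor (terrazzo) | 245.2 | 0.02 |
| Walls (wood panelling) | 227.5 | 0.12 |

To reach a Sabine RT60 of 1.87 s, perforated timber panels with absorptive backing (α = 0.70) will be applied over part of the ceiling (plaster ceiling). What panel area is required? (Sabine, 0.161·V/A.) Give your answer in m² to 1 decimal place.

57.2

Equivalent absorption area: A₁ = 245.2*0.02 + 245.2*0.02 + 227.5*0.12 = 37.108 m².
V = 882.828 m³. Target absorption A₂ = 0.161 × 882.828 / 1.87 = 76.008 sabins.
Absorption to add: 76.008 − 37.108 = 38.900 sabins.
Each m² of panel replacing the ceiling (plaster ceiling) adds (0.70 − 0.02) = 0.68 sabins.
Panel area = 38.900 / 0.68 = 57.2 m².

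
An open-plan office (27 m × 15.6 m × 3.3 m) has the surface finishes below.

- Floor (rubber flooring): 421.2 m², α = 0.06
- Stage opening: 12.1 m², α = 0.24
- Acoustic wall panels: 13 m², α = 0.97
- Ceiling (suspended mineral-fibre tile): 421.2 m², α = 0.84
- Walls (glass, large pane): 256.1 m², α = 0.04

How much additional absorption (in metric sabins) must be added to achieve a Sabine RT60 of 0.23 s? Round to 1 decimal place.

568.1 sabins

Total absorption A₁ = 421.2×0.06 + 12.1×0.24 + 13×0.97 + 421.2×0.84 + 256.1×0.04
  = 25.272 + 2.904 + 12.610 + 353.808 + 10.244 = 404.838 m² sabins.
V = 1389.96 m³. Required absorption A₂ = 0.161 × 1389.96 / 0.23 = 972.972 sabins.
Shortfall: 972.972 − 404.838 = 568.1 sabins.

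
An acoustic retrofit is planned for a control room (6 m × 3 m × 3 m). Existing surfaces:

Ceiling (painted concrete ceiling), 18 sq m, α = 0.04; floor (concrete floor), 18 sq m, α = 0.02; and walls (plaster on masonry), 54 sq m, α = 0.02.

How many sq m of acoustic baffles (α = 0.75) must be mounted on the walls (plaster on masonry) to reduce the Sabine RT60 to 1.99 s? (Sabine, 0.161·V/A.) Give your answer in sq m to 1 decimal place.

3.0

A₁ = Σ Sᵢαᵢ = 18·0.04 + 18·0.02 + 54·0.02 = 2.160 sabins.
V = 54 m³. Target absorption A₂ = 0.161 × 54 / 1.99 = 4.369 sabins.
Absorption to add: 4.369 − 2.160 = 2.209 sabins.
Each sq m of panel replacing the walls (plaster on masonry) adds (0.75 − 0.02) = 0.73 sabins.
Panel area = 2.209 / 0.73 = 3.0 sq m.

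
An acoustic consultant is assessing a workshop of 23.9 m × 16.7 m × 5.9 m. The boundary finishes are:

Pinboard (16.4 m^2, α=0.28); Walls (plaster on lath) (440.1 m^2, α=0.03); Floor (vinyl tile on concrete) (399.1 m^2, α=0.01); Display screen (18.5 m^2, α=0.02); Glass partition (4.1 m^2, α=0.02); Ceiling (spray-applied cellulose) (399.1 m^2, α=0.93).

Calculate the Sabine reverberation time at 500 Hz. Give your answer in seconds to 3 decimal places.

0.964 s

Equivalent absorption area: A = 16.4×0.28 + 440.1×0.03 + 399.1×0.01 + 18.5×0.02 + 4.1×0.02 + 399.1×0.93 = 393.401 m^2.
Volume V = 23.9 × 16.7 × 5.9 = 2354.867 m³.
RT60 = 0.161 · V / A = 0.161 × 2354.867 / 393.401 = 0.964 s.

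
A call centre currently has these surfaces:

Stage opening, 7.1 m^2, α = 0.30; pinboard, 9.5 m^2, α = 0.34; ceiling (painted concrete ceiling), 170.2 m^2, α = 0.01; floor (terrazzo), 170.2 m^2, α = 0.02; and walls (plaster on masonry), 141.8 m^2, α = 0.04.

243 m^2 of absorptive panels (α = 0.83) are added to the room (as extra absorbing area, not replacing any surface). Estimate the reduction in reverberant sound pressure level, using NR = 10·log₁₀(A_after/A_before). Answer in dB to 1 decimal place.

Total absorption A_before = 7.1*0.30 + 9.5*0.34 + 170.2*0.01 + 170.2*0.02 + 141.8*0.04
  = 2.130 + 3.230 + 1.702 + 3.404 + 5.672 = 16.138 m^2 sabins.
Added absorption = 243 × 0.83 = 201.690 sabins.
New total A_after = 217.828 sabins.
NR = 10·log₁₀(217.828/16.138) = 11.3 dB.

11.3 dB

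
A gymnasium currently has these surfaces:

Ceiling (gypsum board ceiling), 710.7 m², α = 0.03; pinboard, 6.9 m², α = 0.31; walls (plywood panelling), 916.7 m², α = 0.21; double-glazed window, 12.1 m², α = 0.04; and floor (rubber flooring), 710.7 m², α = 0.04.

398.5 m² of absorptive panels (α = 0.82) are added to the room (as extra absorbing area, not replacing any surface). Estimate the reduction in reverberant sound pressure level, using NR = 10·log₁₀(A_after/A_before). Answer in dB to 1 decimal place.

3.7 dB

Summing Sᵢαᵢ: 21.321 + 2.139 + 192.507 + 0.484 + 28.428 → A_before = 244.879 sabins.
Added absorption = 398.5 × 0.82 = 326.770 sabins.
New total A_after = 571.649 sabins.
NR = 10·log₁₀(571.649/244.879) = 3.7 dB.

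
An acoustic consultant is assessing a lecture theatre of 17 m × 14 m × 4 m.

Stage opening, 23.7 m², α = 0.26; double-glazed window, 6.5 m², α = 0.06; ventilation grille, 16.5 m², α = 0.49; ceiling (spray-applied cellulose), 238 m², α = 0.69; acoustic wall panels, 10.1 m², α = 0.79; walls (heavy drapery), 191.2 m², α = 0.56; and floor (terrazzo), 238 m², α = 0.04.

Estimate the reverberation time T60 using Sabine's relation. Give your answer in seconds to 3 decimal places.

0.505 sec

A = Σ Sᵢαᵢ = 23.7×0.26 + 6.5×0.06 + 16.5×0.49 + 238×0.69 + 10.1×0.79 + 191.2×0.56 + 238×0.04 = 303.428 sabins.
Volume V = 17 × 14 × 4 = 952 m³.
T = 0.161 V/A = 0.161·952/303.428 = 0.505 s.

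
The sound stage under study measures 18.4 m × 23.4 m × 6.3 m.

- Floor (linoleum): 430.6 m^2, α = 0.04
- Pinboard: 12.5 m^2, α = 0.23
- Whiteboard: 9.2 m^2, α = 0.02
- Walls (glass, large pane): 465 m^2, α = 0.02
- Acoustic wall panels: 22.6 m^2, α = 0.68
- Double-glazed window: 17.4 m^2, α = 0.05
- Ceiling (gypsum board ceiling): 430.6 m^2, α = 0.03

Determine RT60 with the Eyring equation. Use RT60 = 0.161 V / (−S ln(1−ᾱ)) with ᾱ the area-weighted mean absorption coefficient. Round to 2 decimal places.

Total surface area S = 430.6 + 12.5 + 9.2 + 465 + 22.6 + 17.4 + 430.6 = 1387.9 m^2.
Absorption A = 430.6·0.04 + 12.5·0.23 + 9.2·0.02 + 465·0.02 + 22.6·0.68 + 17.4·0.05 + 430.6·0.03 = 58.739 sabins.
Mean coefficient ᾱ = A/S = 0.0423.
−S·ln(1−ᾱ) = −1387.9 × ln(1 − 0.0423) = 59.986.
V = 18.4 × 23.4 × 6.3 = 2712.528 m³.
T = 0.161·V/[−S·ln(1−ᾱ)] = 0.161·2712.528/59.986 = 7.28 s.

7.28 s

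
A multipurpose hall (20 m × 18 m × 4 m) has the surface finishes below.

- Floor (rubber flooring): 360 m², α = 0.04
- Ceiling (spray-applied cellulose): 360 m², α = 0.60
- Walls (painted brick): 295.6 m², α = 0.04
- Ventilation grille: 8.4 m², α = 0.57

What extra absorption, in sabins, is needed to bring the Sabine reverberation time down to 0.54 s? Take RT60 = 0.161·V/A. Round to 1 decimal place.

182.3 sabins

Summing Sᵢαᵢ: 14.400 + 216.000 + 11.824 + 4.788 → A₁ = 247.012 sabins.
V = 1440 m³. Required absorption A₂ = 0.161 × 1440 / 0.54 = 429.333 sabins.
Additional absorption ΔA = 429.333 − 247.012 = 182.3 sabins.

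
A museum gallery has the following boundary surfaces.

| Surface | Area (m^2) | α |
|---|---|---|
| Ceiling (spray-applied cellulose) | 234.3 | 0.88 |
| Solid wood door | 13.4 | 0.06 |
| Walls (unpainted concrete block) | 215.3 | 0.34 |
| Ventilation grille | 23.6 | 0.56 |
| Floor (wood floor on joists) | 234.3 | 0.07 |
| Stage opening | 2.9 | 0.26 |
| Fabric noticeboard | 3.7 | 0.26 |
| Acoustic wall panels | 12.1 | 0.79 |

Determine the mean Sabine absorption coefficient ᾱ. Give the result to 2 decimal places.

S = Σ Sᵢ = 234.3 + 13.4 + 215.3 + 23.6 + 234.3 + 2.9 + 3.7 + 12.1 = 739.6 m^2.
Σ(Sᵢαᵢ) = 234.3*0.88 + 13.4*0.06 + 215.3*0.34 + 23.6*0.56 + 234.3*0.07 + 2.9*0.26 + 3.7*0.26 + 12.1*0.79 = 321.082.
ᾱ = A/S = 0.43.

0.43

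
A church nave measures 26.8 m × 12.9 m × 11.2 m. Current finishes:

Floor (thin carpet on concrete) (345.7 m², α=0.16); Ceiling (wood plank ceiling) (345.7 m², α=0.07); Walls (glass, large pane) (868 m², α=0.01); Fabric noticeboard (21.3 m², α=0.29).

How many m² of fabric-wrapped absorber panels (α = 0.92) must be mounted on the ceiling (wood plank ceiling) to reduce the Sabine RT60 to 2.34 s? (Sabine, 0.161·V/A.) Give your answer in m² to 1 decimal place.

202.4

A₁ = Σ Sᵢαᵢ = 345.7*0.16 + 345.7*0.07 + 868*0.01 + 21.3*0.29 = 94.368 sabins.
V = 3872.064 m³. Target absorption A₂ = 0.161 × 3872.064 / 2.34 = 266.411 sabins.
Absorption to add: 266.411 − 94.368 = 172.043 sabins.
Net gain per m²: Δα = 0.92 − 0.07 = 0.85.
Panel area = 172.043 / 0.85 = 202.4 m².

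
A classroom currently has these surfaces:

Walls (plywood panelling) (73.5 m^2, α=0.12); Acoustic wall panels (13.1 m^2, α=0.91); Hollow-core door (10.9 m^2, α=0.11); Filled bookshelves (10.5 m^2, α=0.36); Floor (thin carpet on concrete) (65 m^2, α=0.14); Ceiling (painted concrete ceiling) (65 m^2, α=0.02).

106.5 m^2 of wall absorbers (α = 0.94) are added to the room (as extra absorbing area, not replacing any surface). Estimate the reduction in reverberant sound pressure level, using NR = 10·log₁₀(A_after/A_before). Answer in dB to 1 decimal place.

Summing Sᵢαᵢ: 8.820 + 11.921 + 1.199 + 3.780 + 9.100 + 1.300 → A_before = 36.120 sabins.
Treatment contributes 106.5·0.94 = 100.110 sabins.
New total A_after = 136.230 sabins.
Reduction = 10 log₁₀(A_after/A_before) = 10 log₁₀(3.7716) = 5.8 dB.

5.8 dB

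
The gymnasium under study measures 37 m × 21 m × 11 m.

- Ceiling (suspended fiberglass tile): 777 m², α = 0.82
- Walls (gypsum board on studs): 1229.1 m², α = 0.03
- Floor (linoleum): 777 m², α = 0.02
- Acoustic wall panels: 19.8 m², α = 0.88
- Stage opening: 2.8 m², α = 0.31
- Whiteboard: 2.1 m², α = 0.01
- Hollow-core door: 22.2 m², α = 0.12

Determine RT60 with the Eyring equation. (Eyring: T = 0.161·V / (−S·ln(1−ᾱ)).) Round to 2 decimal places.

1.68 s

Total surface area S = 777 + 1229.1 + 777 + 19.8 + 2.8 + 2.1 + 22.2 = 2830.0 m².
Σ(Sᵢαᵢ) = 777×0.82 + 1229.1×0.03 + 777×0.02 + 19.8×0.88 + 2.8×0.31 + 2.1×0.01 + 22.2×0.12 = 710.530.
Mean coefficient ᾱ = A/S = 0.2511.
−S·ln(1−ᾱ) = −2830.0 × ln(1 − 0.2511) = 818.294.
V = 37 × 21 × 11 = 8547 m³.
RT60 = 0.161 × 8547 / 818.294 = 1.68 s.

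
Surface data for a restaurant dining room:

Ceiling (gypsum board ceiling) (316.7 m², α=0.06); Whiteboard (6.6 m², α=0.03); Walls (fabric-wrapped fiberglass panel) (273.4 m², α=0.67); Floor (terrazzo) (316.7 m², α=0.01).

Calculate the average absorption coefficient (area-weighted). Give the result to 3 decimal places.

0.225

S = Σ Sᵢ = 316.7 + 6.6 + 273.4 + 316.7 = 913.4 m².
A = 316.7×0.06 + 6.6×0.03 + 273.4×0.67 + 316.7×0.01 = 205.545 sabins.
ᾱ = A/S = 0.225.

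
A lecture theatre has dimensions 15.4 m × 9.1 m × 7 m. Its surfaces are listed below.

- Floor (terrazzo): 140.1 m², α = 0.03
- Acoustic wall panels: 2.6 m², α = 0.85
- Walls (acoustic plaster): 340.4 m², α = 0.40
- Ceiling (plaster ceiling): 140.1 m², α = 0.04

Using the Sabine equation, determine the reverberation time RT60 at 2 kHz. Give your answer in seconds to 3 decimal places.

1.066 sec

A = Σ Sᵢαᵢ = 140.1×0.03 + 2.6×0.85 + 340.4×0.40 + 140.1×0.04 = 148.177 sabins.
Volume V = 15.4 × 9.1 × 7 = 980.98 m³.
T = 0.161 V/A = 0.161·980.98/148.177 = 1.066 s.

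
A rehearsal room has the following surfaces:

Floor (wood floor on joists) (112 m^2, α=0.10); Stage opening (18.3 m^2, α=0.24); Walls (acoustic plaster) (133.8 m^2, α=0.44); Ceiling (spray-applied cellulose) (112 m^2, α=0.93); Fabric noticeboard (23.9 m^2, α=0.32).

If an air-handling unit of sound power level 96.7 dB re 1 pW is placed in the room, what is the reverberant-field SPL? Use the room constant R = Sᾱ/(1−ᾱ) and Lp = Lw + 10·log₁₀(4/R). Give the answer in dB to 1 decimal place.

Σ(Sᵢαᵢ) = 112×0.10 + 18.3×0.24 + 133.8×0.44 + 112×0.93 + 23.9×0.32 = 186.272; total area S = 400.0 m^2.
ᾱ = 186.272/400.0 = 0.4657; R = Sᾱ/(1−ᾱ) = 186.272/(1−0.4657) = 348.628 m^2.
Lp = 96.7 + 10·log₁₀(4/348.628) = 96.7 + (-19.40) = 77.3 dB.

77.3 dB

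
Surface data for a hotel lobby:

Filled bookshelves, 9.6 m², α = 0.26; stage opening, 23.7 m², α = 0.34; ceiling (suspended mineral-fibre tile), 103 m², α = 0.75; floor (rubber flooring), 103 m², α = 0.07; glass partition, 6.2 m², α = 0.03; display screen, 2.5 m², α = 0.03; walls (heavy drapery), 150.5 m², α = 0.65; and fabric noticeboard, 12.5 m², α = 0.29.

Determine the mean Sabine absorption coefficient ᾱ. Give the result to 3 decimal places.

Total surface area S = 411.0 m².
A = 9.6×0.26 + 23.7×0.34 + 103×0.75 + 103×0.07 + 6.2×0.03 + 2.5×0.03 + 150.5×0.65 + 12.5×0.29 = 196.725 sabins.
ᾱ = 196.725 / 411.0 = 0.479.

0.479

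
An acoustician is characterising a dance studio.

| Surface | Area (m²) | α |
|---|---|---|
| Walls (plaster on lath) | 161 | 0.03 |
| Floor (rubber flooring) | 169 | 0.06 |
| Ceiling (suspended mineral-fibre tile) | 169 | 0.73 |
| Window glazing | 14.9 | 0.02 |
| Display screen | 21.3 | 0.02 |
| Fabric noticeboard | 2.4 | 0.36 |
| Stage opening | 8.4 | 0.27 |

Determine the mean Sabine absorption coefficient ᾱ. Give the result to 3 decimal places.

S = Σ Sᵢ = 161 + 169 + 169 + 14.9 + 21.3 + 2.4 + 8.4 = 546.0 m².
Σ(Sᵢαᵢ) = 161×0.03 + 169×0.06 + 169×0.73 + 14.9×0.02 + 21.3×0.02 + 2.4×0.36 + 8.4×0.27 = 142.196.
ᾱ = A/S = 0.260.

0.260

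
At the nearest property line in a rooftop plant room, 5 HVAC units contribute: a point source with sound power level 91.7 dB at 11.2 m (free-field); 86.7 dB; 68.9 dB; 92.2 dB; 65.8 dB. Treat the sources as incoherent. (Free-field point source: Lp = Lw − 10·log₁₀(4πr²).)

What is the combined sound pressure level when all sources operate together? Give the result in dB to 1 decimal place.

93.3 dB

Source at 11.2 m: Lp = 91.7 − 10·log₁₀(4π·11.2²) = 91.7 − 10·log₁₀(1576.326) = 59.7 dB.
Σ 10^(Lᵢ/10) = 2.14e+09.
L_total = 10·log₁₀(2.14e+09) = 93.3 dB.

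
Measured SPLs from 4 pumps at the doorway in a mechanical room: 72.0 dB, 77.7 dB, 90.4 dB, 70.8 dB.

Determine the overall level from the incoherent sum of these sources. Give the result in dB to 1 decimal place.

Sum in the linear (power) domain: Σ 10^(Lᵢ/10) = 10^(72.0/10) + 10^(77.7/10) + 10^(90.4/10) + 10^(70.8/10) = 1.183e+09.
Back to dB: 10·log₁₀ Σ = 90.7 dB.

90.7 dB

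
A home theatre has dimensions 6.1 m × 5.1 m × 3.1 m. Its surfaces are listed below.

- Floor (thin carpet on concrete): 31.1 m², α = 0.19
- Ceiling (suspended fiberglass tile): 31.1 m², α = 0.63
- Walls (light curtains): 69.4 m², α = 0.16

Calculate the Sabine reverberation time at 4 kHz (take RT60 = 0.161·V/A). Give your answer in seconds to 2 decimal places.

0.42 s

Total absorption A = 31.1*0.19 + 31.1*0.63 + 69.4*0.16
  = 5.909 + 19.593 + 11.104 = 36.606 m² sabins.
Volume V = 6.1 × 5.1 × 3.1 = 96.441 m³.
RT60 = 0.161 · V / A = 0.161 × 96.441 / 36.606 = 0.42 s.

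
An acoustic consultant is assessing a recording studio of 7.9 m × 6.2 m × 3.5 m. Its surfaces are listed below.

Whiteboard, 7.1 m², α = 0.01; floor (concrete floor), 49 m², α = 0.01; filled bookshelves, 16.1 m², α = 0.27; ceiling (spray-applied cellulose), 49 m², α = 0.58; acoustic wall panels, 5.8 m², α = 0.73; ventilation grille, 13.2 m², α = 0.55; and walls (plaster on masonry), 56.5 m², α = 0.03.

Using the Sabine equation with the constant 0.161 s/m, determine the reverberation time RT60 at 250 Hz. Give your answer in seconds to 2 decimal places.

0.59 s

A = Σ Sᵢαᵢ = 7.1*0.01 + 49*0.01 + 16.1*0.27 + 49*0.58 + 5.8*0.73 + 13.2*0.55 + 56.5*0.03 = 46.517 sabins.
Room volume: 171.43 m³.
T = 0.161 V/A = 0.161·171.43/46.517 = 0.59 s.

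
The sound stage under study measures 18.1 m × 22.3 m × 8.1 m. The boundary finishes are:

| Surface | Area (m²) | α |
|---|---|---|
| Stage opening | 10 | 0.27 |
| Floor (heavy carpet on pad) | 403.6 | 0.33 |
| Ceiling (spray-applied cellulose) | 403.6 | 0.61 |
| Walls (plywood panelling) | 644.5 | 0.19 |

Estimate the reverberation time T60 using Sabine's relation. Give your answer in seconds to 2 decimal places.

Summing Sᵢαᵢ: 2.700 + 133.188 + 246.196 + 122.455 → A = 504.539 sabins.
Room volume: 3269.403 m³.
T = 0.161 V/A = 0.161·3269.403/504.539 = 1.04 s.

1.04 sec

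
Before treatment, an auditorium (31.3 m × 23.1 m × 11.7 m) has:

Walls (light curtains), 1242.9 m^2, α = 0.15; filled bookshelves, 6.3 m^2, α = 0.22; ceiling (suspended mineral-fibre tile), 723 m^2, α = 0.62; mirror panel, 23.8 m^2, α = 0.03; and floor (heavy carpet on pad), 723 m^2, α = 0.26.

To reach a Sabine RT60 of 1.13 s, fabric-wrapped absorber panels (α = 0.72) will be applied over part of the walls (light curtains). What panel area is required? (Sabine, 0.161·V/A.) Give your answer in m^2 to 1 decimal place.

Total absorption A₁ = 1242.9×0.15 + 6.3×0.22 + 723×0.62 + 23.8×0.03 + 723×0.26
  = 186.435 + 1.386 + 448.260 + 0.714 + 187.980 = 824.775 m^2 sabins.
V = 8459.451 m³. Target absorption A₂ = 0.161 × 8459.451 / 1.13 = 1205.285 sabins.
Absorption to add: 1205.285 − 824.775 = 380.510 sabins.
Each m^2 of panel replacing the walls (light curtains) adds (0.72 − 0.15) = 0.57 sabins.
Area = ΔA/Δα = 380.510/0.57 = 667.6 m^2.

667.6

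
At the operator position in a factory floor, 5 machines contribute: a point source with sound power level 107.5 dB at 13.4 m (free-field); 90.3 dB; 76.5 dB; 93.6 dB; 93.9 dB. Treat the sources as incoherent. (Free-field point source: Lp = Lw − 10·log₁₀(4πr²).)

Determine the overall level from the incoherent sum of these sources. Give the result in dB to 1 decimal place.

97.7 dB

Source at 13.4 m: Lp = 107.5 − 10·log₁₀(4π·13.4²) = 107.5 − 10·log₁₀(2256.418) = 74.0 dB.
Σ 10^(Lᵢ/10) = 5.887e+09.
Combined level = 10 log₁₀(5.887e+09) = 97.7 dB.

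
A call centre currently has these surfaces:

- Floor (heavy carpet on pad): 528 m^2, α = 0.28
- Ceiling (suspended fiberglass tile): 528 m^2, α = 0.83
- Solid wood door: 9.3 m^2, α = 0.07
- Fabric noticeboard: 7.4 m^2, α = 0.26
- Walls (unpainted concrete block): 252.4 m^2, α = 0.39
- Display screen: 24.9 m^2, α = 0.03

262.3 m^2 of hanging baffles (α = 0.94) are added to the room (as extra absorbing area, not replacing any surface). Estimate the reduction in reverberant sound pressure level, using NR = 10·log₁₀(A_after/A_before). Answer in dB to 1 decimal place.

Summing Sᵢαᵢ: 147.840 + 438.240 + 0.651 + 1.924 + 98.436 + 0.747 → A_before = 687.838 sabins.
Added absorption = 262.3 × 0.94 = 246.562 sabins.
A_after = 687.838 + 246.562 = 934.400 sabins.
NR = 10·log₁₀(934.400/687.838) = 1.3 dB.

1.3 dB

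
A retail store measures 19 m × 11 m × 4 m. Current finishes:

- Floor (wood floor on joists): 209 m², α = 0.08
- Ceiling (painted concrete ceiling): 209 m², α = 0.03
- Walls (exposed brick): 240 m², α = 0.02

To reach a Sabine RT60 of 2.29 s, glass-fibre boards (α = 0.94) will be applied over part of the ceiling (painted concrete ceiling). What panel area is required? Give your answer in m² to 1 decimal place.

A₁ = Σ Sᵢαᵢ = 209×0.08 + 209×0.03 + 240×0.02 = 27.790 sabins.
Required A₂ = 0.161·836/2.29 = 58.776 sabins.
Absorption to add: 58.776 − 27.790 = 30.986 sabins.
Each m² of panel replacing the ceiling (painted concrete ceiling) adds (0.94 − 0.03) = 0.91 sabins.
Area = ΔA/Δα = 30.986/0.91 = 34.1 m².

34.1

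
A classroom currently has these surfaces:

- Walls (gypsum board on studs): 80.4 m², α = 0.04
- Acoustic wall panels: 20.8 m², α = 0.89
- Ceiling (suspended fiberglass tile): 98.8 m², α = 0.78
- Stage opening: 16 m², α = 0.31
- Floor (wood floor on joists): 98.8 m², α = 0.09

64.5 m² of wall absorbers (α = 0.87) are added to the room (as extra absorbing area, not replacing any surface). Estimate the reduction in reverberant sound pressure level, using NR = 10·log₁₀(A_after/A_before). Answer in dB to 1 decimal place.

Summing Sᵢαᵢ: 3.216 + 18.512 + 77.064 + 4.960 + 8.892 → A_before = 112.644 sabins.
Treatment contributes 64.5·0.87 = 56.115 sabins.
New total A_after = 168.759 sabins.
Reduction = 10 log₁₀(A_after/A_before) = 10 log₁₀(1.4982) = 1.8 dB.

1.8 dB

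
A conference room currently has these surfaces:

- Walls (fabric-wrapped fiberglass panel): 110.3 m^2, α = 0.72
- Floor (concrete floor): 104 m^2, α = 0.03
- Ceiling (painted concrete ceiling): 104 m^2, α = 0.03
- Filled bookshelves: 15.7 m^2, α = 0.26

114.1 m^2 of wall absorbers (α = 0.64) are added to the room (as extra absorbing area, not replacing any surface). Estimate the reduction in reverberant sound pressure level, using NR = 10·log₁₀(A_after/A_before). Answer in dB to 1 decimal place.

2.6 dB

Equivalent absorption area: A_before = 110.3×0.72 + 104×0.03 + 104×0.03 + 15.7×0.26 = 89.738 m^2.
Treatment contributes 114.1·0.64 = 73.024 sabins.
A_after = 89.738 + 73.024 = 162.762 sabins.
NR = 10·log₁₀(162.762/89.738) = 2.6 dB.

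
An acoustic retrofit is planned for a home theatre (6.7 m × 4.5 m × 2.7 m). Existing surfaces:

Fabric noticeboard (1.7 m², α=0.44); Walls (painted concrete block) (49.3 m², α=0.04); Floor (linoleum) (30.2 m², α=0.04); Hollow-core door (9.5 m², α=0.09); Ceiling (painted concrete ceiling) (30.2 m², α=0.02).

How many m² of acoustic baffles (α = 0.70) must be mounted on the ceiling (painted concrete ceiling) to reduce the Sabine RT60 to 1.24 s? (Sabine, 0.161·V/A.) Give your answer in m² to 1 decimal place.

7.6

A₁ = Σ Sᵢαᵢ = 1.7·0.44 + 49.3·0.04 + 30.2·0.04 + 9.5·0.09 + 30.2·0.02 = 5.387 sabins.
V = 81.405 m³. Target absorption A₂ = 0.161 × 81.405 / 1.24 = 10.570 sabins.
Absorption to add: 10.570 − 5.387 = 5.183 sabins.
Each m² of panel replacing the ceiling (painted concrete ceiling) adds (0.70 − 0.02) = 0.68 sabins.
Area = ΔA/Δα = 5.183/0.68 = 7.6 m².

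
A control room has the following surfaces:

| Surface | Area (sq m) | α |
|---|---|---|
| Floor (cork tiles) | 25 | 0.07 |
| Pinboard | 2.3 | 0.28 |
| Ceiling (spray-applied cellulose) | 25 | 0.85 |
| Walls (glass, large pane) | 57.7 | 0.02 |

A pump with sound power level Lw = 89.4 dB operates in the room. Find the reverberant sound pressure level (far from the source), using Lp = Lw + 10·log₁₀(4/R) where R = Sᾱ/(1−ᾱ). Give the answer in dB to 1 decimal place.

80.4 dB

A = 24.798 sabins; S = 110.0 sq m.
ᾱ = 24.798/110.0 = 0.2254; R = Sᾱ/(1−ᾱ) = 24.798/(1−0.2254) = 32.014 sq m.
Lp = Lw + 10 log₁₀(4/R) = 89.4 -9.03 = 80.4 dB.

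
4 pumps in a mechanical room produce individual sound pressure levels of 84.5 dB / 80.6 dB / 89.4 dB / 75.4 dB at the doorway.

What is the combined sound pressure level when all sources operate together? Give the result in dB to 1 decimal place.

Sum in the linear (power) domain: Σ 10^(Lᵢ/10) = 10^(84.5/10) + 10^(80.6/10) + 10^(89.4/10) + 10^(75.4/10) = 1.302e+09.
Back to dB: 10·log₁₀ Σ = 91.1 dB.

91.1 dB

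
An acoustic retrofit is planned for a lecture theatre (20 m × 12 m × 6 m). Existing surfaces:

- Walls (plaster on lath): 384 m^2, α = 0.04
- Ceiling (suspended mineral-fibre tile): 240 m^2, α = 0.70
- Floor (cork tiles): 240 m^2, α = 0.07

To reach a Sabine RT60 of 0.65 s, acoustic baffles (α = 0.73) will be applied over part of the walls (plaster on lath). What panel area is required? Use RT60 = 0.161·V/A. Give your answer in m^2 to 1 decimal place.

226.8

Total absorption A₁ = 384×0.04 + 240×0.70 + 240×0.07
  = 15.360 + 168.000 + 16.800 = 200.160 m^2 sabins.
Required A₂ = 0.161·1440/0.65 = 356.677 sabins.
ΔA needed = 356.677 − 200.160 = 156.517 sabins.
Each m^2 of panel replacing the walls (plaster on lath) adds (0.73 − 0.04) = 0.69 sabins.
Area = ΔA/Δα = 156.517/0.69 = 226.8 m^2.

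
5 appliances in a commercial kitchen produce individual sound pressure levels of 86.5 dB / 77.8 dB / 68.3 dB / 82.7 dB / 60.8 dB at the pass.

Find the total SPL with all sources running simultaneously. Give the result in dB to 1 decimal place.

88.5 dB

Converting to relative power and adding: 10^(86.5/10) + 10^(77.8/10) + 10^(68.3/10) + 10^(82.7/10) + 10^(60.8/10) = 7.011e+08.
L_total = 10·log₁₀(7.011e+08) = 88.5 dB.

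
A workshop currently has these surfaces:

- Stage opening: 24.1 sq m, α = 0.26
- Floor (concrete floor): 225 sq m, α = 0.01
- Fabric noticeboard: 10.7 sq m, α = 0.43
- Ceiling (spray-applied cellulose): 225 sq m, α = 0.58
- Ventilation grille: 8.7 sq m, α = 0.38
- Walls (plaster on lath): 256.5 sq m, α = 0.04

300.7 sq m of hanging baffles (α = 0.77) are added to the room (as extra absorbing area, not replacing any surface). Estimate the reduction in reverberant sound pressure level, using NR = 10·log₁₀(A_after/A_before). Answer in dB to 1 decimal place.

A_before = Σ Sᵢαᵢ = 24.1×0.26 + 225×0.01 + 10.7×0.43 + 225×0.58 + 8.7×0.38 + 256.5×0.04 = 157.183 sabins.
Added absorption = 300.7 × 0.77 = 231.539 sabins.
A_after = 157.183 + 231.539 = 388.722 sabins.
NR = 10·log₁₀(388.722/157.183) = 3.9 dB.

3.9 dB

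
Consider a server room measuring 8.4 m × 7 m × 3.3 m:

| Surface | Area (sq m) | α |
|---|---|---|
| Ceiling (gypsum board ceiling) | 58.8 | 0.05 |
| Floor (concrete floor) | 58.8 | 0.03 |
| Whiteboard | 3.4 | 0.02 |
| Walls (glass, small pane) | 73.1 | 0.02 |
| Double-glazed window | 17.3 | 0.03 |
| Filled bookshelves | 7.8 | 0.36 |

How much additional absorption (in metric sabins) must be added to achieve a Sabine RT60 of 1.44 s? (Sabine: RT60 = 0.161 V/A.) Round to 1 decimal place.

12.1 sabins

Summing Sᵢαᵢ: 2.940 + 1.764 + 0.068 + 1.462 + 0.519 + 2.808 → A₁ = 9.561 sabins.
For T = 1.44 s, need A₂ = 0.161·V/T = 0.161·194.04/1.44 = 21.695 sabins.
ΔA = A₂ − A₁ = 21.695 − 9.561 = 12.1 sabins.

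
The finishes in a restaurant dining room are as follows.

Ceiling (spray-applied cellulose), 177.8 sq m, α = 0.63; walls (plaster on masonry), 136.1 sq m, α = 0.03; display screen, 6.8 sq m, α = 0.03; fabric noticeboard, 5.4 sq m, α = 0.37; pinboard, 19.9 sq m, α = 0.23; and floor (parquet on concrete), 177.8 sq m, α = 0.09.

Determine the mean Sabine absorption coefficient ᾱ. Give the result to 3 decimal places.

S = Σ Sᵢ = 177.8 + 136.1 + 6.8 + 5.4 + 19.9 + 177.8 = 523.8 sq m.
Weighted sum Σ Sα = 138.878.
ᾱ = 138.878 / 523.8 = 0.265.

0.265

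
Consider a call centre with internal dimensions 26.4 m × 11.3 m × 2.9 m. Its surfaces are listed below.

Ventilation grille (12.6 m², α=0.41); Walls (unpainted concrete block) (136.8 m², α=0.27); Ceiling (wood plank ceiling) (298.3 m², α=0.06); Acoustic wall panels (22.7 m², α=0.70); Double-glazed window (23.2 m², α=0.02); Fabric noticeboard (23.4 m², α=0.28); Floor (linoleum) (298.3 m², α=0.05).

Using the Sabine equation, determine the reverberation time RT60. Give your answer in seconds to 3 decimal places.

A = Σ Sᵢαᵢ = 12.6×0.41 + 136.8×0.27 + 298.3×0.06 + 22.7×0.70 + 23.2×0.02 + 23.4×0.28 + 298.3×0.05 = 97.821 sabins.
V = 26.4·11.3·2.9 = 865.128 m³.
RT60 = 0.161 · V / A = 0.161 × 865.128 / 97.821 = 1.424 s.

1.424 s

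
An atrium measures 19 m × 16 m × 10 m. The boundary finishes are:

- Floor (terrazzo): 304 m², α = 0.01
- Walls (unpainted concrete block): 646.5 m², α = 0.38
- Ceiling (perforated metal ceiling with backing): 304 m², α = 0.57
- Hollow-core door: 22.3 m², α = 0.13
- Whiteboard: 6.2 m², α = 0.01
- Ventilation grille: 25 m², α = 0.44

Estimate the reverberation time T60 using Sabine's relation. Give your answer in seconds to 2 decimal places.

1.12 s

A = Σ Sᵢαᵢ = 304·0.01 + 646.5·0.38 + 304·0.57 + 22.3·0.13 + 6.2·0.01 + 25·0.44 = 435.951 sabins.
Room volume: 3040 m³.
Sabine: RT60 = 0.161 × 3040 / 435.951 = 1.12 s.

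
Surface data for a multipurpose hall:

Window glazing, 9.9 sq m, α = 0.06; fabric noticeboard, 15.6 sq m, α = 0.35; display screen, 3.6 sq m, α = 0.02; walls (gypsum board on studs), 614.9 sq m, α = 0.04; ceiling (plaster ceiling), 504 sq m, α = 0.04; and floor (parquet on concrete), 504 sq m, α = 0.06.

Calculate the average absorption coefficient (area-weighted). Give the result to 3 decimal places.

S = Σ Sᵢ = 9.9 + 15.6 + 3.6 + 614.9 + 504 + 504 = 1652.0 sq m.
Σ(Sᵢαᵢ) = 9.9*0.06 + 15.6*0.35 + 3.6*0.02 + 614.9*0.04 + 504*0.04 + 504*0.06 = 81.122.
ᾱ = 81.122 / 1652.0 = 0.049.

0.049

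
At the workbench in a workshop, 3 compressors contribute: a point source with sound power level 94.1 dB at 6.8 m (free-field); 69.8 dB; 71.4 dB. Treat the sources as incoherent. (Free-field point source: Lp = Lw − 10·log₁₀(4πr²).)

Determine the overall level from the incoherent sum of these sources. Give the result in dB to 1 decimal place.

74.4 dB

Source at 6.8 m: Lp = 94.1 − 10·log₁₀(4π·6.8²) = 94.1 − 10·log₁₀(581.069) = 66.5 dB.
Σ 10^(Lᵢ/10) = 2.782e+07.
Combined level = 10 log₁₀(2.782e+07) = 74.4 dB.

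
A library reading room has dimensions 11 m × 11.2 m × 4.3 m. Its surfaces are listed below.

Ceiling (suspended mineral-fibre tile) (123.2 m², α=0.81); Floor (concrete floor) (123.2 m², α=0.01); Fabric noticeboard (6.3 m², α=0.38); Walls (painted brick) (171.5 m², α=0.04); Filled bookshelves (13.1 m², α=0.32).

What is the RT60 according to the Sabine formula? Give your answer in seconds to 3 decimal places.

Equivalent absorption area: A = 123.2×0.81 + 123.2×0.01 + 6.3×0.38 + 171.5×0.04 + 13.1×0.32 = 114.470 m².
V = 11·11.2·4.3 = 529.76 m³.
T = 0.161 V/A = 0.161·529.76/114.470 = 0.745 s.

0.745 sec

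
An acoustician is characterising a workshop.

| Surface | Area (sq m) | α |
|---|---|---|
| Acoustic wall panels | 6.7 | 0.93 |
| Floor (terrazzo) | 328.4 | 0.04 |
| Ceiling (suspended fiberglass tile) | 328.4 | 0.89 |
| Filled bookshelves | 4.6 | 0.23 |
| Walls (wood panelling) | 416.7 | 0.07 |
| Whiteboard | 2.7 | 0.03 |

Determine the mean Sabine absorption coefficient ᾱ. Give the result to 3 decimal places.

S = Σ Sᵢ = 6.7 + 328.4 + 328.4 + 4.6 + 416.7 + 2.7 = 1087.5 sq m.
Σ(Sᵢαᵢ) = 6.7×0.93 + 328.4×0.04 + 328.4×0.89 + 4.6×0.23 + 416.7×0.07 + 2.7×0.03 = 341.951.
ᾱ = A/S = 0.314.

0.314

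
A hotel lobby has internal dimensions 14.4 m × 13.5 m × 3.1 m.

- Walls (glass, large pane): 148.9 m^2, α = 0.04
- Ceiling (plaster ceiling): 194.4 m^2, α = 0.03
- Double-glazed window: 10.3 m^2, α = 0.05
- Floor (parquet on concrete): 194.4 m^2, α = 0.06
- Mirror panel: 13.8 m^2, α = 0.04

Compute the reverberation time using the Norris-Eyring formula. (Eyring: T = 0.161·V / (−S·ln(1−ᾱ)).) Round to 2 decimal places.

Total surface area S = 148.9 + 194.4 + 10.3 + 194.4 + 13.8 = 561.8 m^2.
Absorption A = 148.9·0.04 + 194.4·0.03 + 10.3·0.05 + 194.4·0.06 + 13.8·0.04 = 24.519 sabins.
Mean coefficient ᾱ = A/S = 0.0436.
−S·ln(1−ᾱ) = −561.8 × ln(1 − 0.0436) = 25.045.
V = 14.4 × 13.5 × 3.1 = 602.64 m³.
RT60 = 0.161 × 602.64 / 25.045 = 3.87 s.

3.87 seconds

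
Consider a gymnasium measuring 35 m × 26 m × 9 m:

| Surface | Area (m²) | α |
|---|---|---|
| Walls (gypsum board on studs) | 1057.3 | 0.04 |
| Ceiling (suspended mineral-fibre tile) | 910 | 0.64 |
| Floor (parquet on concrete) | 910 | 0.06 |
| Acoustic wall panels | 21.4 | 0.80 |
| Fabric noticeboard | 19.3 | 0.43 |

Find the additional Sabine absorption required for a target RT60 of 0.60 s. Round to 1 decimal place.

1492.9 sabins

Equivalent absorption area: A₁ = 1057.3·0.04 + 910·0.64 + 910·0.06 + 21.4·0.80 + 19.3·0.43 = 704.711 m².
V = 8190 m³. Required absorption A₂ = 0.161 × 8190 / 0.60 = 2197.650 sabins.
Additional absorption ΔA = 2197.650 − 704.711 = 1492.9 sabins.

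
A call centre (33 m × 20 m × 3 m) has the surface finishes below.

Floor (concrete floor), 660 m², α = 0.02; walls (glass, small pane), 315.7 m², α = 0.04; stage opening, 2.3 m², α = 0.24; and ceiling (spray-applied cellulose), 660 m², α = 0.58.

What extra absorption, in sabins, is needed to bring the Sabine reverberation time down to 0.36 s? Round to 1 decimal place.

476.3 sabins

Total absorption A₁ = 660·0.02 + 315.7·0.04 + 2.3·0.24 + 660·0.58
  = 13.200 + 12.628 + 0.552 + 382.800 = 409.180 m² sabins.
Target A₂ = 0.161·1980/0.36 = 885.500 sabins (V = 1980 m³).
ΔA = A₂ − A₁ = 885.500 − 409.180 = 476.3 sabins.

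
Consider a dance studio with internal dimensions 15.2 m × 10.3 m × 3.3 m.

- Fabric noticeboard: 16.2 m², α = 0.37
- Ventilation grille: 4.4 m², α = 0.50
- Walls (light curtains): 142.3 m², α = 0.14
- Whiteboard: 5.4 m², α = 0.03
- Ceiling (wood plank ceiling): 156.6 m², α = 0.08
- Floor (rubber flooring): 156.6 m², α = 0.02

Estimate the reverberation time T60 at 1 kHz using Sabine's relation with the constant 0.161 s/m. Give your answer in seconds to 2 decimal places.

1.89 s

Total absorption A = 16.2*0.37 + 4.4*0.50 + 142.3*0.14 + 5.4*0.03 + 156.6*0.08 + 156.6*0.02
  = 5.994 + 2.200 + 19.922 + 0.162 + 12.528 + 3.132 = 43.938 m² sabins.
Room volume: 516.648 m³.
T = 0.161 V/A = 0.161·516.648/43.938 = 1.89 s.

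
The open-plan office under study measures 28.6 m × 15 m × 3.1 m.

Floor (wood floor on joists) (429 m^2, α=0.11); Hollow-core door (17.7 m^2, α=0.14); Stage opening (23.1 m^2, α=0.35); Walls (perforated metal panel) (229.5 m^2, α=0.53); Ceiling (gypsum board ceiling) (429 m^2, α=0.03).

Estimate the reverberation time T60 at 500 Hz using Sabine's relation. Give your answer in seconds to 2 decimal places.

Equivalent absorption area: A = 429*0.11 + 17.7*0.14 + 23.1*0.35 + 229.5*0.53 + 429*0.03 = 192.258 m^2.
Room volume: 1329.9 m³.
RT60 = 0.161 · V / A = 0.161 × 1329.9 / 192.258 = 1.11 s.

1.11 s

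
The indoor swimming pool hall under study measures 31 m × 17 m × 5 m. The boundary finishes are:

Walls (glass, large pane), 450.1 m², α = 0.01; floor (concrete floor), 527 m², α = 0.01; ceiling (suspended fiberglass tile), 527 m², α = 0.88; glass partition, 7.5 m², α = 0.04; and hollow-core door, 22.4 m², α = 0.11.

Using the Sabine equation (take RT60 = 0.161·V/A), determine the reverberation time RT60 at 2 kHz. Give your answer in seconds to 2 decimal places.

0.89 seconds

A = Σ Sᵢαᵢ = 450.1×0.01 + 527×0.01 + 527×0.88 + 7.5×0.04 + 22.4×0.11 = 476.295 sabins.
V = 31·17·5 = 2635 m³.
RT60 = 0.161 · V / A = 0.161 × 2635 / 476.295 = 0.89 s.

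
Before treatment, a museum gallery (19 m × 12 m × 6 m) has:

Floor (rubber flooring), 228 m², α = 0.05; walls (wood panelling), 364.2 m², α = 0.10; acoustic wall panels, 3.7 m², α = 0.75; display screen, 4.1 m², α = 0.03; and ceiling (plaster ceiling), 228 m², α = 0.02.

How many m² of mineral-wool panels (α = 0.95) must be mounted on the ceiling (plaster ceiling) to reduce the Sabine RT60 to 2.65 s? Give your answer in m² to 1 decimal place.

29.9

A₁ = Σ Sᵢαᵢ = 228×0.05 + 364.2×0.10 + 3.7×0.75 + 4.1×0.03 + 228×0.02 = 55.278 sabins.
V = 1368 m³. Target absorption A₂ = 0.161 × 1368 / 2.65 = 83.112 sabins.
ΔA needed = 83.112 − 55.278 = 27.834 sabins.
Each m² of panel replacing the ceiling (plaster ceiling) adds (0.95 − 0.02) = 0.93 sabins.
Area = ΔA/Δα = 27.834/0.93 = 29.9 m².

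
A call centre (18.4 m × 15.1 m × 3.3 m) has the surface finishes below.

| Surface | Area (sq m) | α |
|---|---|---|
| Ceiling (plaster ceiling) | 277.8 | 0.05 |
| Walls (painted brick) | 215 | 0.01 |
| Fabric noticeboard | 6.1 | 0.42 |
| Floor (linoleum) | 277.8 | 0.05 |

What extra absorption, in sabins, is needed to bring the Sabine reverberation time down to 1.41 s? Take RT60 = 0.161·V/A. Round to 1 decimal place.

72.2 sabins

A₁ = Σ Sᵢαᵢ = 277.8*0.05 + 215*0.01 + 6.1*0.42 + 277.8*0.05 = 32.492 sabins.
For T = 1.41 s, need A₂ = 0.161·V/T = 0.161·916.872/1.41 = 104.692 sabins.
ΔA = A₂ − A₁ = 104.692 − 32.492 = 72.2 sabins.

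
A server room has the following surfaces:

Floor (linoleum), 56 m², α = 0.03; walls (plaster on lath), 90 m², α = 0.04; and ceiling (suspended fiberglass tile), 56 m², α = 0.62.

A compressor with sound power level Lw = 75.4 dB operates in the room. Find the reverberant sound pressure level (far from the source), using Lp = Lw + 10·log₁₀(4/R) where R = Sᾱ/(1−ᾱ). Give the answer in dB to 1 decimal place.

64.4 dB

Σ(Sᵢαᵢ) = 56×0.03 + 90×0.04 + 56×0.62 = 40.000; total area S = 202.0 m².
ᾱ = 40.000/202.0 = 0.1980; R = Sᾱ/(1−ᾱ) = 40.000/(1−0.1980) = 49.875 m².
Lp = 75.4 + 10·log₁₀(4/49.875) = 75.4 + (-10.96) = 64.4 dB.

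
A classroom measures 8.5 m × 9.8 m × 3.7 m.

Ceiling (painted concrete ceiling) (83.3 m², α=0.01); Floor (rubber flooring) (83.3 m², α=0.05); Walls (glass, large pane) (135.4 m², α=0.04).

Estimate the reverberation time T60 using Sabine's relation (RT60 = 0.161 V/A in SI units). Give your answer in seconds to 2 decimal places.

4.76 seconds

Total absorption A = 83.3×0.01 + 83.3×0.05 + 135.4×0.04
  = 0.833 + 4.165 + 5.416 = 10.414 m² sabins.
Room volume: 308.21 m³.
RT60 = 0.161 · V / A = 0.161 × 308.21 / 10.414 = 4.76 s.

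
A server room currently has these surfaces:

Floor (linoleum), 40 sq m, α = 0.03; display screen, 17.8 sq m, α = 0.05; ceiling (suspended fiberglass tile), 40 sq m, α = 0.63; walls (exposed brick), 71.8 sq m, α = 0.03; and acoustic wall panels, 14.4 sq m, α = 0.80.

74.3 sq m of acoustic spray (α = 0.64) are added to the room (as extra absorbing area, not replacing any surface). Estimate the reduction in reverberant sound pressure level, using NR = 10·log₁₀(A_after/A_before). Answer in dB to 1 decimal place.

3.3 dB

Summing Sᵢαᵢ: 1.200 + 0.890 + 25.200 + 2.154 + 11.520 → A_before = 40.964 sabins.
Added absorption = 74.3 × 0.64 = 47.552 sabins.
A_after = 40.964 + 47.552 = 88.516 sabins.
NR = 10·log₁₀(88.516/40.964) = 3.3 dB.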